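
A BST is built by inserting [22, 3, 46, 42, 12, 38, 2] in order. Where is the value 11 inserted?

Starting tree (level order): [22, 3, 46, 2, 12, 42, None, None, None, None, None, 38]
Insertion path: 22 -> 3 -> 12
Result: insert 11 as left child of 12
Final tree (level order): [22, 3, 46, 2, 12, 42, None, None, None, 11, None, 38]


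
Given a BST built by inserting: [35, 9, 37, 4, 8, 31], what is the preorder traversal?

Tree insertion order: [35, 9, 37, 4, 8, 31]
Tree (level-order array): [35, 9, 37, 4, 31, None, None, None, 8]
Preorder traversal: [35, 9, 4, 8, 31, 37]


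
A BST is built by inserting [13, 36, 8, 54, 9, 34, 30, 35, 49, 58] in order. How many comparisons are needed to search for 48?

Search path for 48: 13 -> 36 -> 54 -> 49
Found: False
Comparisons: 4


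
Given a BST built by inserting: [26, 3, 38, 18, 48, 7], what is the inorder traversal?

Tree insertion order: [26, 3, 38, 18, 48, 7]
Tree (level-order array): [26, 3, 38, None, 18, None, 48, 7]
Inorder traversal: [3, 7, 18, 26, 38, 48]


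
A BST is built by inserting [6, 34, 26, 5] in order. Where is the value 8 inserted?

Starting tree (level order): [6, 5, 34, None, None, 26]
Insertion path: 6 -> 34 -> 26
Result: insert 8 as left child of 26
Final tree (level order): [6, 5, 34, None, None, 26, None, 8]


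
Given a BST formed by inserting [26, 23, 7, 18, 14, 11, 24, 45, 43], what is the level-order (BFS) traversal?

Tree insertion order: [26, 23, 7, 18, 14, 11, 24, 45, 43]
Tree (level-order array): [26, 23, 45, 7, 24, 43, None, None, 18, None, None, None, None, 14, None, 11]
BFS from the root, enqueuing left then right child of each popped node:
  queue [26] -> pop 26, enqueue [23, 45], visited so far: [26]
  queue [23, 45] -> pop 23, enqueue [7, 24], visited so far: [26, 23]
  queue [45, 7, 24] -> pop 45, enqueue [43], visited so far: [26, 23, 45]
  queue [7, 24, 43] -> pop 7, enqueue [18], visited so far: [26, 23, 45, 7]
  queue [24, 43, 18] -> pop 24, enqueue [none], visited so far: [26, 23, 45, 7, 24]
  queue [43, 18] -> pop 43, enqueue [none], visited so far: [26, 23, 45, 7, 24, 43]
  queue [18] -> pop 18, enqueue [14], visited so far: [26, 23, 45, 7, 24, 43, 18]
  queue [14] -> pop 14, enqueue [11], visited so far: [26, 23, 45, 7, 24, 43, 18, 14]
  queue [11] -> pop 11, enqueue [none], visited so far: [26, 23, 45, 7, 24, 43, 18, 14, 11]
Result: [26, 23, 45, 7, 24, 43, 18, 14, 11]


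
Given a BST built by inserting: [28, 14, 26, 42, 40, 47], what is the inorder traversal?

Tree insertion order: [28, 14, 26, 42, 40, 47]
Tree (level-order array): [28, 14, 42, None, 26, 40, 47]
Inorder traversal: [14, 26, 28, 40, 42, 47]


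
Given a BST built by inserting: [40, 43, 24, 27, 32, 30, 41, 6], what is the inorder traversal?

Tree insertion order: [40, 43, 24, 27, 32, 30, 41, 6]
Tree (level-order array): [40, 24, 43, 6, 27, 41, None, None, None, None, 32, None, None, 30]
Inorder traversal: [6, 24, 27, 30, 32, 40, 41, 43]


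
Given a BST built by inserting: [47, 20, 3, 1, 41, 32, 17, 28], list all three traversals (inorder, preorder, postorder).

Tree insertion order: [47, 20, 3, 1, 41, 32, 17, 28]
Tree (level-order array): [47, 20, None, 3, 41, 1, 17, 32, None, None, None, None, None, 28]
Inorder (L, root, R): [1, 3, 17, 20, 28, 32, 41, 47]
Preorder (root, L, R): [47, 20, 3, 1, 17, 41, 32, 28]
Postorder (L, R, root): [1, 17, 3, 28, 32, 41, 20, 47]


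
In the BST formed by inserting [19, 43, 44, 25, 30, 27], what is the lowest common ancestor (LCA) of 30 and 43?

Tree insertion order: [19, 43, 44, 25, 30, 27]
Tree (level-order array): [19, None, 43, 25, 44, None, 30, None, None, 27]
In a BST, the LCA of p=30, q=43 is the first node v on the
root-to-leaf path with p <= v <= q (go left if both < v, right if both > v).
Walk from root:
  at 19: both 30 and 43 > 19, go right
  at 43: 30 <= 43 <= 43, this is the LCA
LCA = 43


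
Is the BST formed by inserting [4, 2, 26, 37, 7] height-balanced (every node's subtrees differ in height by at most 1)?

Tree (level-order array): [4, 2, 26, None, None, 7, 37]
Definition: a tree is height-balanced if, at every node, |h(left) - h(right)| <= 1 (empty subtree has height -1).
Bottom-up per-node check:
  node 2: h_left=-1, h_right=-1, diff=0 [OK], height=0
  node 7: h_left=-1, h_right=-1, diff=0 [OK], height=0
  node 37: h_left=-1, h_right=-1, diff=0 [OK], height=0
  node 26: h_left=0, h_right=0, diff=0 [OK], height=1
  node 4: h_left=0, h_right=1, diff=1 [OK], height=2
All nodes satisfy the balance condition.
Result: Balanced


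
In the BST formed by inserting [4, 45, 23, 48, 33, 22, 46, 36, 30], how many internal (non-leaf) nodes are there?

Tree built from: [4, 45, 23, 48, 33, 22, 46, 36, 30]
Tree (level-order array): [4, None, 45, 23, 48, 22, 33, 46, None, None, None, 30, 36]
Rule: An internal node has at least one child.
Per-node child counts:
  node 4: 1 child(ren)
  node 45: 2 child(ren)
  node 23: 2 child(ren)
  node 22: 0 child(ren)
  node 33: 2 child(ren)
  node 30: 0 child(ren)
  node 36: 0 child(ren)
  node 48: 1 child(ren)
  node 46: 0 child(ren)
Matching nodes: [4, 45, 23, 33, 48]
Count of internal (non-leaf) nodes: 5


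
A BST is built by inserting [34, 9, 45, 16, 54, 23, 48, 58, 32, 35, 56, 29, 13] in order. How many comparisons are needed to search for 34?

Search path for 34: 34
Found: True
Comparisons: 1


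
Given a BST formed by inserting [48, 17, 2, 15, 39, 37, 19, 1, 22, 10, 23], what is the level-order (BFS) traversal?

Tree insertion order: [48, 17, 2, 15, 39, 37, 19, 1, 22, 10, 23]
Tree (level-order array): [48, 17, None, 2, 39, 1, 15, 37, None, None, None, 10, None, 19, None, None, None, None, 22, None, 23]
BFS from the root, enqueuing left then right child of each popped node:
  queue [48] -> pop 48, enqueue [17], visited so far: [48]
  queue [17] -> pop 17, enqueue [2, 39], visited so far: [48, 17]
  queue [2, 39] -> pop 2, enqueue [1, 15], visited so far: [48, 17, 2]
  queue [39, 1, 15] -> pop 39, enqueue [37], visited so far: [48, 17, 2, 39]
  queue [1, 15, 37] -> pop 1, enqueue [none], visited so far: [48, 17, 2, 39, 1]
  queue [15, 37] -> pop 15, enqueue [10], visited so far: [48, 17, 2, 39, 1, 15]
  queue [37, 10] -> pop 37, enqueue [19], visited so far: [48, 17, 2, 39, 1, 15, 37]
  queue [10, 19] -> pop 10, enqueue [none], visited so far: [48, 17, 2, 39, 1, 15, 37, 10]
  queue [19] -> pop 19, enqueue [22], visited so far: [48, 17, 2, 39, 1, 15, 37, 10, 19]
  queue [22] -> pop 22, enqueue [23], visited so far: [48, 17, 2, 39, 1, 15, 37, 10, 19, 22]
  queue [23] -> pop 23, enqueue [none], visited so far: [48, 17, 2, 39, 1, 15, 37, 10, 19, 22, 23]
Result: [48, 17, 2, 39, 1, 15, 37, 10, 19, 22, 23]


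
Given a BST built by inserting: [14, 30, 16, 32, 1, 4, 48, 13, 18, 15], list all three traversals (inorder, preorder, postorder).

Tree insertion order: [14, 30, 16, 32, 1, 4, 48, 13, 18, 15]
Tree (level-order array): [14, 1, 30, None, 4, 16, 32, None, 13, 15, 18, None, 48]
Inorder (L, root, R): [1, 4, 13, 14, 15, 16, 18, 30, 32, 48]
Preorder (root, L, R): [14, 1, 4, 13, 30, 16, 15, 18, 32, 48]
Postorder (L, R, root): [13, 4, 1, 15, 18, 16, 48, 32, 30, 14]


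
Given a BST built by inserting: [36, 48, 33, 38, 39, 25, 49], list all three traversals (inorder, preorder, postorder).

Tree insertion order: [36, 48, 33, 38, 39, 25, 49]
Tree (level-order array): [36, 33, 48, 25, None, 38, 49, None, None, None, 39]
Inorder (L, root, R): [25, 33, 36, 38, 39, 48, 49]
Preorder (root, L, R): [36, 33, 25, 48, 38, 39, 49]
Postorder (L, R, root): [25, 33, 39, 38, 49, 48, 36]


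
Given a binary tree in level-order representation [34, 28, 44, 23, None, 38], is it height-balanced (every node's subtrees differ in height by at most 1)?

Tree (level-order array): [34, 28, 44, 23, None, 38]
Definition: a tree is height-balanced if, at every node, |h(left) - h(right)| <= 1 (empty subtree has height -1).
Bottom-up per-node check:
  node 23: h_left=-1, h_right=-1, diff=0 [OK], height=0
  node 28: h_left=0, h_right=-1, diff=1 [OK], height=1
  node 38: h_left=-1, h_right=-1, diff=0 [OK], height=0
  node 44: h_left=0, h_right=-1, diff=1 [OK], height=1
  node 34: h_left=1, h_right=1, diff=0 [OK], height=2
All nodes satisfy the balance condition.
Result: Balanced


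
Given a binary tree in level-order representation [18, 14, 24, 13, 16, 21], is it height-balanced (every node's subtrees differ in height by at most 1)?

Tree (level-order array): [18, 14, 24, 13, 16, 21]
Definition: a tree is height-balanced if, at every node, |h(left) - h(right)| <= 1 (empty subtree has height -1).
Bottom-up per-node check:
  node 13: h_left=-1, h_right=-1, diff=0 [OK], height=0
  node 16: h_left=-1, h_right=-1, diff=0 [OK], height=0
  node 14: h_left=0, h_right=0, diff=0 [OK], height=1
  node 21: h_left=-1, h_right=-1, diff=0 [OK], height=0
  node 24: h_left=0, h_right=-1, diff=1 [OK], height=1
  node 18: h_left=1, h_right=1, diff=0 [OK], height=2
All nodes satisfy the balance condition.
Result: Balanced


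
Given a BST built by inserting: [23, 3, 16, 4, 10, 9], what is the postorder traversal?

Tree insertion order: [23, 3, 16, 4, 10, 9]
Tree (level-order array): [23, 3, None, None, 16, 4, None, None, 10, 9]
Postorder traversal: [9, 10, 4, 16, 3, 23]


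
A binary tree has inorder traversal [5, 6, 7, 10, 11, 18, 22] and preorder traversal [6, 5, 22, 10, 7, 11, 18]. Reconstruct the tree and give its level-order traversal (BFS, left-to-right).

Inorder:  [5, 6, 7, 10, 11, 18, 22]
Preorder: [6, 5, 22, 10, 7, 11, 18]
Algorithm: preorder visits root first, so consume preorder in order;
for each root, split the current inorder slice at that value into
left-subtree inorder and right-subtree inorder, then recurse.
Recursive splits:
  root=6; inorder splits into left=[5], right=[7, 10, 11, 18, 22]
  root=5; inorder splits into left=[], right=[]
  root=22; inorder splits into left=[7, 10, 11, 18], right=[]
  root=10; inorder splits into left=[7], right=[11, 18]
  root=7; inorder splits into left=[], right=[]
  root=11; inorder splits into left=[], right=[18]
  root=18; inorder splits into left=[], right=[]
Reconstructed level-order: [6, 5, 22, 10, 7, 11, 18]


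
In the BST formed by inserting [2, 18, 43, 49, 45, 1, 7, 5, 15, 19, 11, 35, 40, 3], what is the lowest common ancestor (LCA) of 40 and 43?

Tree insertion order: [2, 18, 43, 49, 45, 1, 7, 5, 15, 19, 11, 35, 40, 3]
Tree (level-order array): [2, 1, 18, None, None, 7, 43, 5, 15, 19, 49, 3, None, 11, None, None, 35, 45, None, None, None, None, None, None, 40]
In a BST, the LCA of p=40, q=43 is the first node v on the
root-to-leaf path with p <= v <= q (go left if both < v, right if both > v).
Walk from root:
  at 2: both 40 and 43 > 2, go right
  at 18: both 40 and 43 > 18, go right
  at 43: 40 <= 43 <= 43, this is the LCA
LCA = 43


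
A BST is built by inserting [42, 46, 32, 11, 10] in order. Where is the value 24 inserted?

Starting tree (level order): [42, 32, 46, 11, None, None, None, 10]
Insertion path: 42 -> 32 -> 11
Result: insert 24 as right child of 11
Final tree (level order): [42, 32, 46, 11, None, None, None, 10, 24]


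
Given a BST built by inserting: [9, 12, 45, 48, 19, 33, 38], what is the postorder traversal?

Tree insertion order: [9, 12, 45, 48, 19, 33, 38]
Tree (level-order array): [9, None, 12, None, 45, 19, 48, None, 33, None, None, None, 38]
Postorder traversal: [38, 33, 19, 48, 45, 12, 9]


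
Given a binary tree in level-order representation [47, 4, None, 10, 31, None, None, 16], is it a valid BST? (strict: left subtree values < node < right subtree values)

Level-order array: [47, 4, None, 10, 31, None, None, 16]
Validate using subtree bounds (lo, hi): at each node, require lo < value < hi,
then recurse left with hi=value and right with lo=value.
Preorder trace (stopping at first violation):
  at node 47 with bounds (-inf, +inf): OK
  at node 4 with bounds (-inf, 47): OK
  at node 10 with bounds (-inf, 4): VIOLATION
Node 10 violates its bound: not (-inf < 10 < 4).
Result: Not a valid BST


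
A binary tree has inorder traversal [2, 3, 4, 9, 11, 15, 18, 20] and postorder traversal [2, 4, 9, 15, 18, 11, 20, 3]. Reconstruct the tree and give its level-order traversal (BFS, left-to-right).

Inorder:   [2, 3, 4, 9, 11, 15, 18, 20]
Postorder: [2, 4, 9, 15, 18, 11, 20, 3]
Algorithm: postorder visits root last, so walk postorder right-to-left;
each value is the root of the current inorder slice — split it at that
value, recurse on the right subtree first, then the left.
Recursive splits:
  root=3; inorder splits into left=[2], right=[4, 9, 11, 15, 18, 20]
  root=20; inorder splits into left=[4, 9, 11, 15, 18], right=[]
  root=11; inorder splits into left=[4, 9], right=[15, 18]
  root=18; inorder splits into left=[15], right=[]
  root=15; inorder splits into left=[], right=[]
  root=9; inorder splits into left=[4], right=[]
  root=4; inorder splits into left=[], right=[]
  root=2; inorder splits into left=[], right=[]
Reconstructed level-order: [3, 2, 20, 11, 9, 18, 4, 15]


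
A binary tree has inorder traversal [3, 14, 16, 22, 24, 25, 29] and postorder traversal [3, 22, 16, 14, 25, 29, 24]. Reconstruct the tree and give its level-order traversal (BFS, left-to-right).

Inorder:   [3, 14, 16, 22, 24, 25, 29]
Postorder: [3, 22, 16, 14, 25, 29, 24]
Algorithm: postorder visits root last, so walk postorder right-to-left;
each value is the root of the current inorder slice — split it at that
value, recurse on the right subtree first, then the left.
Recursive splits:
  root=24; inorder splits into left=[3, 14, 16, 22], right=[25, 29]
  root=29; inorder splits into left=[25], right=[]
  root=25; inorder splits into left=[], right=[]
  root=14; inorder splits into left=[3], right=[16, 22]
  root=16; inorder splits into left=[], right=[22]
  root=22; inorder splits into left=[], right=[]
  root=3; inorder splits into left=[], right=[]
Reconstructed level-order: [24, 14, 29, 3, 16, 25, 22]


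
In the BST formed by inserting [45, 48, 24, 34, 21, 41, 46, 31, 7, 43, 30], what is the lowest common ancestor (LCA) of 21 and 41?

Tree insertion order: [45, 48, 24, 34, 21, 41, 46, 31, 7, 43, 30]
Tree (level-order array): [45, 24, 48, 21, 34, 46, None, 7, None, 31, 41, None, None, None, None, 30, None, None, 43]
In a BST, the LCA of p=21, q=41 is the first node v on the
root-to-leaf path with p <= v <= q (go left if both < v, right if both > v).
Walk from root:
  at 45: both 21 and 41 < 45, go left
  at 24: 21 <= 24 <= 41, this is the LCA
LCA = 24


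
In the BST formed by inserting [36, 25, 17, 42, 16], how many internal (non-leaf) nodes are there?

Tree built from: [36, 25, 17, 42, 16]
Tree (level-order array): [36, 25, 42, 17, None, None, None, 16]
Rule: An internal node has at least one child.
Per-node child counts:
  node 36: 2 child(ren)
  node 25: 1 child(ren)
  node 17: 1 child(ren)
  node 16: 0 child(ren)
  node 42: 0 child(ren)
Matching nodes: [36, 25, 17]
Count of internal (non-leaf) nodes: 3


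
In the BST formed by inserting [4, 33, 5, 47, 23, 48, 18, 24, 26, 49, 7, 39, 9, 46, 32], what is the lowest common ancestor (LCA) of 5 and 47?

Tree insertion order: [4, 33, 5, 47, 23, 48, 18, 24, 26, 49, 7, 39, 9, 46, 32]
Tree (level-order array): [4, None, 33, 5, 47, None, 23, 39, 48, 18, 24, None, 46, None, 49, 7, None, None, 26, None, None, None, None, None, 9, None, 32]
In a BST, the LCA of p=5, q=47 is the first node v on the
root-to-leaf path with p <= v <= q (go left if both < v, right if both > v).
Walk from root:
  at 4: both 5 and 47 > 4, go right
  at 33: 5 <= 33 <= 47, this is the LCA
LCA = 33


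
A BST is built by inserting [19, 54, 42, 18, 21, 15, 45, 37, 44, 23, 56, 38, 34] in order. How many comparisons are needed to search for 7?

Search path for 7: 19 -> 18 -> 15
Found: False
Comparisons: 3


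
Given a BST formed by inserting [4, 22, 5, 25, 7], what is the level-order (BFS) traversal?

Tree insertion order: [4, 22, 5, 25, 7]
Tree (level-order array): [4, None, 22, 5, 25, None, 7]
BFS from the root, enqueuing left then right child of each popped node:
  queue [4] -> pop 4, enqueue [22], visited so far: [4]
  queue [22] -> pop 22, enqueue [5, 25], visited so far: [4, 22]
  queue [5, 25] -> pop 5, enqueue [7], visited so far: [4, 22, 5]
  queue [25, 7] -> pop 25, enqueue [none], visited so far: [4, 22, 5, 25]
  queue [7] -> pop 7, enqueue [none], visited so far: [4, 22, 5, 25, 7]
Result: [4, 22, 5, 25, 7]


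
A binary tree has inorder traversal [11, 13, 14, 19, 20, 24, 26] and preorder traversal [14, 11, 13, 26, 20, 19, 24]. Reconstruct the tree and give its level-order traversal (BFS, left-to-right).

Inorder:  [11, 13, 14, 19, 20, 24, 26]
Preorder: [14, 11, 13, 26, 20, 19, 24]
Algorithm: preorder visits root first, so consume preorder in order;
for each root, split the current inorder slice at that value into
left-subtree inorder and right-subtree inorder, then recurse.
Recursive splits:
  root=14; inorder splits into left=[11, 13], right=[19, 20, 24, 26]
  root=11; inorder splits into left=[], right=[13]
  root=13; inorder splits into left=[], right=[]
  root=26; inorder splits into left=[19, 20, 24], right=[]
  root=20; inorder splits into left=[19], right=[24]
  root=19; inorder splits into left=[], right=[]
  root=24; inorder splits into left=[], right=[]
Reconstructed level-order: [14, 11, 26, 13, 20, 19, 24]


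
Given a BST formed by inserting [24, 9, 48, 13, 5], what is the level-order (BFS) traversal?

Tree insertion order: [24, 9, 48, 13, 5]
Tree (level-order array): [24, 9, 48, 5, 13]
BFS from the root, enqueuing left then right child of each popped node:
  queue [24] -> pop 24, enqueue [9, 48], visited so far: [24]
  queue [9, 48] -> pop 9, enqueue [5, 13], visited so far: [24, 9]
  queue [48, 5, 13] -> pop 48, enqueue [none], visited so far: [24, 9, 48]
  queue [5, 13] -> pop 5, enqueue [none], visited so far: [24, 9, 48, 5]
  queue [13] -> pop 13, enqueue [none], visited so far: [24, 9, 48, 5, 13]
Result: [24, 9, 48, 5, 13]


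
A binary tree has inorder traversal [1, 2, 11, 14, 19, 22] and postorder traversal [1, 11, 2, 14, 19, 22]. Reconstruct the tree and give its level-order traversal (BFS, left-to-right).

Inorder:   [1, 2, 11, 14, 19, 22]
Postorder: [1, 11, 2, 14, 19, 22]
Algorithm: postorder visits root last, so walk postorder right-to-left;
each value is the root of the current inorder slice — split it at that
value, recurse on the right subtree first, then the left.
Recursive splits:
  root=22; inorder splits into left=[1, 2, 11, 14, 19], right=[]
  root=19; inorder splits into left=[1, 2, 11, 14], right=[]
  root=14; inorder splits into left=[1, 2, 11], right=[]
  root=2; inorder splits into left=[1], right=[11]
  root=11; inorder splits into left=[], right=[]
  root=1; inorder splits into left=[], right=[]
Reconstructed level-order: [22, 19, 14, 2, 1, 11]


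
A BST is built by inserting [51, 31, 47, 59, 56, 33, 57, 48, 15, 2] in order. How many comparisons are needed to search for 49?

Search path for 49: 51 -> 31 -> 47 -> 48
Found: False
Comparisons: 4


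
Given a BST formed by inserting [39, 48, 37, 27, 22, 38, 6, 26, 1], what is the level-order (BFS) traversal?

Tree insertion order: [39, 48, 37, 27, 22, 38, 6, 26, 1]
Tree (level-order array): [39, 37, 48, 27, 38, None, None, 22, None, None, None, 6, 26, 1]
BFS from the root, enqueuing left then right child of each popped node:
  queue [39] -> pop 39, enqueue [37, 48], visited so far: [39]
  queue [37, 48] -> pop 37, enqueue [27, 38], visited so far: [39, 37]
  queue [48, 27, 38] -> pop 48, enqueue [none], visited so far: [39, 37, 48]
  queue [27, 38] -> pop 27, enqueue [22], visited so far: [39, 37, 48, 27]
  queue [38, 22] -> pop 38, enqueue [none], visited so far: [39, 37, 48, 27, 38]
  queue [22] -> pop 22, enqueue [6, 26], visited so far: [39, 37, 48, 27, 38, 22]
  queue [6, 26] -> pop 6, enqueue [1], visited so far: [39, 37, 48, 27, 38, 22, 6]
  queue [26, 1] -> pop 26, enqueue [none], visited so far: [39, 37, 48, 27, 38, 22, 6, 26]
  queue [1] -> pop 1, enqueue [none], visited so far: [39, 37, 48, 27, 38, 22, 6, 26, 1]
Result: [39, 37, 48, 27, 38, 22, 6, 26, 1]


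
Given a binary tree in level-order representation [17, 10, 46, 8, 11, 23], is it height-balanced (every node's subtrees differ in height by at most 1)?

Tree (level-order array): [17, 10, 46, 8, 11, 23]
Definition: a tree is height-balanced if, at every node, |h(left) - h(right)| <= 1 (empty subtree has height -1).
Bottom-up per-node check:
  node 8: h_left=-1, h_right=-1, diff=0 [OK], height=0
  node 11: h_left=-1, h_right=-1, diff=0 [OK], height=0
  node 10: h_left=0, h_right=0, diff=0 [OK], height=1
  node 23: h_left=-1, h_right=-1, diff=0 [OK], height=0
  node 46: h_left=0, h_right=-1, diff=1 [OK], height=1
  node 17: h_left=1, h_right=1, diff=0 [OK], height=2
All nodes satisfy the balance condition.
Result: Balanced


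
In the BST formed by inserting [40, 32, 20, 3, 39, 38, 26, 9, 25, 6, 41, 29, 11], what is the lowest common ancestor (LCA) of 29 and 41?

Tree insertion order: [40, 32, 20, 3, 39, 38, 26, 9, 25, 6, 41, 29, 11]
Tree (level-order array): [40, 32, 41, 20, 39, None, None, 3, 26, 38, None, None, 9, 25, 29, None, None, 6, 11]
In a BST, the LCA of p=29, q=41 is the first node v on the
root-to-leaf path with p <= v <= q (go left if both < v, right if both > v).
Walk from root:
  at 40: 29 <= 40 <= 41, this is the LCA
LCA = 40


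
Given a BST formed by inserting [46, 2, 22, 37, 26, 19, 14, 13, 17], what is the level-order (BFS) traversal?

Tree insertion order: [46, 2, 22, 37, 26, 19, 14, 13, 17]
Tree (level-order array): [46, 2, None, None, 22, 19, 37, 14, None, 26, None, 13, 17]
BFS from the root, enqueuing left then right child of each popped node:
  queue [46] -> pop 46, enqueue [2], visited so far: [46]
  queue [2] -> pop 2, enqueue [22], visited so far: [46, 2]
  queue [22] -> pop 22, enqueue [19, 37], visited so far: [46, 2, 22]
  queue [19, 37] -> pop 19, enqueue [14], visited so far: [46, 2, 22, 19]
  queue [37, 14] -> pop 37, enqueue [26], visited so far: [46, 2, 22, 19, 37]
  queue [14, 26] -> pop 14, enqueue [13, 17], visited so far: [46, 2, 22, 19, 37, 14]
  queue [26, 13, 17] -> pop 26, enqueue [none], visited so far: [46, 2, 22, 19, 37, 14, 26]
  queue [13, 17] -> pop 13, enqueue [none], visited so far: [46, 2, 22, 19, 37, 14, 26, 13]
  queue [17] -> pop 17, enqueue [none], visited so far: [46, 2, 22, 19, 37, 14, 26, 13, 17]
Result: [46, 2, 22, 19, 37, 14, 26, 13, 17]


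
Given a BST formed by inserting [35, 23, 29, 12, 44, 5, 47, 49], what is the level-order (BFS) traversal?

Tree insertion order: [35, 23, 29, 12, 44, 5, 47, 49]
Tree (level-order array): [35, 23, 44, 12, 29, None, 47, 5, None, None, None, None, 49]
BFS from the root, enqueuing left then right child of each popped node:
  queue [35] -> pop 35, enqueue [23, 44], visited so far: [35]
  queue [23, 44] -> pop 23, enqueue [12, 29], visited so far: [35, 23]
  queue [44, 12, 29] -> pop 44, enqueue [47], visited so far: [35, 23, 44]
  queue [12, 29, 47] -> pop 12, enqueue [5], visited so far: [35, 23, 44, 12]
  queue [29, 47, 5] -> pop 29, enqueue [none], visited so far: [35, 23, 44, 12, 29]
  queue [47, 5] -> pop 47, enqueue [49], visited so far: [35, 23, 44, 12, 29, 47]
  queue [5, 49] -> pop 5, enqueue [none], visited so far: [35, 23, 44, 12, 29, 47, 5]
  queue [49] -> pop 49, enqueue [none], visited so far: [35, 23, 44, 12, 29, 47, 5, 49]
Result: [35, 23, 44, 12, 29, 47, 5, 49]


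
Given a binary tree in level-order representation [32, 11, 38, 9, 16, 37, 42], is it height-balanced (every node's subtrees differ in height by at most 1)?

Tree (level-order array): [32, 11, 38, 9, 16, 37, 42]
Definition: a tree is height-balanced if, at every node, |h(left) - h(right)| <= 1 (empty subtree has height -1).
Bottom-up per-node check:
  node 9: h_left=-1, h_right=-1, diff=0 [OK], height=0
  node 16: h_left=-1, h_right=-1, diff=0 [OK], height=0
  node 11: h_left=0, h_right=0, diff=0 [OK], height=1
  node 37: h_left=-1, h_right=-1, diff=0 [OK], height=0
  node 42: h_left=-1, h_right=-1, diff=0 [OK], height=0
  node 38: h_left=0, h_right=0, diff=0 [OK], height=1
  node 32: h_left=1, h_right=1, diff=0 [OK], height=2
All nodes satisfy the balance condition.
Result: Balanced


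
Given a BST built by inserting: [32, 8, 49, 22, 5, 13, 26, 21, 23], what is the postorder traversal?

Tree insertion order: [32, 8, 49, 22, 5, 13, 26, 21, 23]
Tree (level-order array): [32, 8, 49, 5, 22, None, None, None, None, 13, 26, None, 21, 23]
Postorder traversal: [5, 21, 13, 23, 26, 22, 8, 49, 32]


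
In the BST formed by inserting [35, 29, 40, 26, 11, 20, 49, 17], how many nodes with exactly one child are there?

Tree built from: [35, 29, 40, 26, 11, 20, 49, 17]
Tree (level-order array): [35, 29, 40, 26, None, None, 49, 11, None, None, None, None, 20, 17]
Rule: These are nodes with exactly 1 non-null child.
Per-node child counts:
  node 35: 2 child(ren)
  node 29: 1 child(ren)
  node 26: 1 child(ren)
  node 11: 1 child(ren)
  node 20: 1 child(ren)
  node 17: 0 child(ren)
  node 40: 1 child(ren)
  node 49: 0 child(ren)
Matching nodes: [29, 26, 11, 20, 40]
Count of nodes with exactly one child: 5


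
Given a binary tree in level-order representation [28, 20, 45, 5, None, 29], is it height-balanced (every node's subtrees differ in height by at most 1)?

Tree (level-order array): [28, 20, 45, 5, None, 29]
Definition: a tree is height-balanced if, at every node, |h(left) - h(right)| <= 1 (empty subtree has height -1).
Bottom-up per-node check:
  node 5: h_left=-1, h_right=-1, diff=0 [OK], height=0
  node 20: h_left=0, h_right=-1, diff=1 [OK], height=1
  node 29: h_left=-1, h_right=-1, diff=0 [OK], height=0
  node 45: h_left=0, h_right=-1, diff=1 [OK], height=1
  node 28: h_left=1, h_right=1, diff=0 [OK], height=2
All nodes satisfy the balance condition.
Result: Balanced


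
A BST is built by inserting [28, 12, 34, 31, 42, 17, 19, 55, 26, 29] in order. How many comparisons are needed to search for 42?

Search path for 42: 28 -> 34 -> 42
Found: True
Comparisons: 3


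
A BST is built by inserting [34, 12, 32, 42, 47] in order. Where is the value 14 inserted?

Starting tree (level order): [34, 12, 42, None, 32, None, 47]
Insertion path: 34 -> 12 -> 32
Result: insert 14 as left child of 32
Final tree (level order): [34, 12, 42, None, 32, None, 47, 14]


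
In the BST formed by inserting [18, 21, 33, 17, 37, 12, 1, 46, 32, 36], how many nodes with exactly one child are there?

Tree built from: [18, 21, 33, 17, 37, 12, 1, 46, 32, 36]
Tree (level-order array): [18, 17, 21, 12, None, None, 33, 1, None, 32, 37, None, None, None, None, 36, 46]
Rule: These are nodes with exactly 1 non-null child.
Per-node child counts:
  node 18: 2 child(ren)
  node 17: 1 child(ren)
  node 12: 1 child(ren)
  node 1: 0 child(ren)
  node 21: 1 child(ren)
  node 33: 2 child(ren)
  node 32: 0 child(ren)
  node 37: 2 child(ren)
  node 36: 0 child(ren)
  node 46: 0 child(ren)
Matching nodes: [17, 12, 21]
Count of nodes with exactly one child: 3


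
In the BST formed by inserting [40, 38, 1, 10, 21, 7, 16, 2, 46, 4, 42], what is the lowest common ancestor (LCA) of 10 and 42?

Tree insertion order: [40, 38, 1, 10, 21, 7, 16, 2, 46, 4, 42]
Tree (level-order array): [40, 38, 46, 1, None, 42, None, None, 10, None, None, 7, 21, 2, None, 16, None, None, 4]
In a BST, the LCA of p=10, q=42 is the first node v on the
root-to-leaf path with p <= v <= q (go left if both < v, right if both > v).
Walk from root:
  at 40: 10 <= 40 <= 42, this is the LCA
LCA = 40


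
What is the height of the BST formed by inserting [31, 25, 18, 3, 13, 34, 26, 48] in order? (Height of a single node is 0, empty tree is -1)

Insertion order: [31, 25, 18, 3, 13, 34, 26, 48]
Tree (level-order array): [31, 25, 34, 18, 26, None, 48, 3, None, None, None, None, None, None, 13]
Compute height bottom-up (empty subtree = -1):
  height(13) = 1 + max(-1, -1) = 0
  height(3) = 1 + max(-1, 0) = 1
  height(18) = 1 + max(1, -1) = 2
  height(26) = 1 + max(-1, -1) = 0
  height(25) = 1 + max(2, 0) = 3
  height(48) = 1 + max(-1, -1) = 0
  height(34) = 1 + max(-1, 0) = 1
  height(31) = 1 + max(3, 1) = 4
Height = 4


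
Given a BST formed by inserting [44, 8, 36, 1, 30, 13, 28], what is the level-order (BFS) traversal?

Tree insertion order: [44, 8, 36, 1, 30, 13, 28]
Tree (level-order array): [44, 8, None, 1, 36, None, None, 30, None, 13, None, None, 28]
BFS from the root, enqueuing left then right child of each popped node:
  queue [44] -> pop 44, enqueue [8], visited so far: [44]
  queue [8] -> pop 8, enqueue [1, 36], visited so far: [44, 8]
  queue [1, 36] -> pop 1, enqueue [none], visited so far: [44, 8, 1]
  queue [36] -> pop 36, enqueue [30], visited so far: [44, 8, 1, 36]
  queue [30] -> pop 30, enqueue [13], visited so far: [44, 8, 1, 36, 30]
  queue [13] -> pop 13, enqueue [28], visited so far: [44, 8, 1, 36, 30, 13]
  queue [28] -> pop 28, enqueue [none], visited so far: [44, 8, 1, 36, 30, 13, 28]
Result: [44, 8, 1, 36, 30, 13, 28]


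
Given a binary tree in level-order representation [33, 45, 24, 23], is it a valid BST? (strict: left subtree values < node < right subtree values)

Level-order array: [33, 45, 24, 23]
Validate using subtree bounds (lo, hi): at each node, require lo < value < hi,
then recurse left with hi=value and right with lo=value.
Preorder trace (stopping at first violation):
  at node 33 with bounds (-inf, +inf): OK
  at node 45 with bounds (-inf, 33): VIOLATION
Node 45 violates its bound: not (-inf < 45 < 33).
Result: Not a valid BST


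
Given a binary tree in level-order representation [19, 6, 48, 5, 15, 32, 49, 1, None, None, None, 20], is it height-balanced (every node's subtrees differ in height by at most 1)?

Tree (level-order array): [19, 6, 48, 5, 15, 32, 49, 1, None, None, None, 20]
Definition: a tree is height-balanced if, at every node, |h(left) - h(right)| <= 1 (empty subtree has height -1).
Bottom-up per-node check:
  node 1: h_left=-1, h_right=-1, diff=0 [OK], height=0
  node 5: h_left=0, h_right=-1, diff=1 [OK], height=1
  node 15: h_left=-1, h_right=-1, diff=0 [OK], height=0
  node 6: h_left=1, h_right=0, diff=1 [OK], height=2
  node 20: h_left=-1, h_right=-1, diff=0 [OK], height=0
  node 32: h_left=0, h_right=-1, diff=1 [OK], height=1
  node 49: h_left=-1, h_right=-1, diff=0 [OK], height=0
  node 48: h_left=1, h_right=0, diff=1 [OK], height=2
  node 19: h_left=2, h_right=2, diff=0 [OK], height=3
All nodes satisfy the balance condition.
Result: Balanced


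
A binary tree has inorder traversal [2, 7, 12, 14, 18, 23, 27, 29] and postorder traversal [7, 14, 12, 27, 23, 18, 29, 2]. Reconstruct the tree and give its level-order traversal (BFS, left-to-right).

Inorder:   [2, 7, 12, 14, 18, 23, 27, 29]
Postorder: [7, 14, 12, 27, 23, 18, 29, 2]
Algorithm: postorder visits root last, so walk postorder right-to-left;
each value is the root of the current inorder slice — split it at that
value, recurse on the right subtree first, then the left.
Recursive splits:
  root=2; inorder splits into left=[], right=[7, 12, 14, 18, 23, 27, 29]
  root=29; inorder splits into left=[7, 12, 14, 18, 23, 27], right=[]
  root=18; inorder splits into left=[7, 12, 14], right=[23, 27]
  root=23; inorder splits into left=[], right=[27]
  root=27; inorder splits into left=[], right=[]
  root=12; inorder splits into left=[7], right=[14]
  root=14; inorder splits into left=[], right=[]
  root=7; inorder splits into left=[], right=[]
Reconstructed level-order: [2, 29, 18, 12, 23, 7, 14, 27]


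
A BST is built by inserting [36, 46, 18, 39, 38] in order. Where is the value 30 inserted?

Starting tree (level order): [36, 18, 46, None, None, 39, None, 38]
Insertion path: 36 -> 18
Result: insert 30 as right child of 18
Final tree (level order): [36, 18, 46, None, 30, 39, None, None, None, 38]


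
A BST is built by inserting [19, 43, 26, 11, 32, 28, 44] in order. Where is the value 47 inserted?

Starting tree (level order): [19, 11, 43, None, None, 26, 44, None, 32, None, None, 28]
Insertion path: 19 -> 43 -> 44
Result: insert 47 as right child of 44
Final tree (level order): [19, 11, 43, None, None, 26, 44, None, 32, None, 47, 28]


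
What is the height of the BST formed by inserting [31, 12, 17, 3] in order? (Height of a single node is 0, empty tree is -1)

Insertion order: [31, 12, 17, 3]
Tree (level-order array): [31, 12, None, 3, 17]
Compute height bottom-up (empty subtree = -1):
  height(3) = 1 + max(-1, -1) = 0
  height(17) = 1 + max(-1, -1) = 0
  height(12) = 1 + max(0, 0) = 1
  height(31) = 1 + max(1, -1) = 2
Height = 2


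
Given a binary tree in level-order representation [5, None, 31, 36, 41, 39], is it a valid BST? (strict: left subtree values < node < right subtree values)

Level-order array: [5, None, 31, 36, 41, 39]
Validate using subtree bounds (lo, hi): at each node, require lo < value < hi,
then recurse left with hi=value and right with lo=value.
Preorder trace (stopping at first violation):
  at node 5 with bounds (-inf, +inf): OK
  at node 31 with bounds (5, +inf): OK
  at node 36 with bounds (5, 31): VIOLATION
Node 36 violates its bound: not (5 < 36 < 31).
Result: Not a valid BST


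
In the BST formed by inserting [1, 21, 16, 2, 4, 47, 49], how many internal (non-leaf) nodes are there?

Tree built from: [1, 21, 16, 2, 4, 47, 49]
Tree (level-order array): [1, None, 21, 16, 47, 2, None, None, 49, None, 4]
Rule: An internal node has at least one child.
Per-node child counts:
  node 1: 1 child(ren)
  node 21: 2 child(ren)
  node 16: 1 child(ren)
  node 2: 1 child(ren)
  node 4: 0 child(ren)
  node 47: 1 child(ren)
  node 49: 0 child(ren)
Matching nodes: [1, 21, 16, 2, 47]
Count of internal (non-leaf) nodes: 5


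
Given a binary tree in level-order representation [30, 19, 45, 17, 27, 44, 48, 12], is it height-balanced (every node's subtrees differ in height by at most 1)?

Tree (level-order array): [30, 19, 45, 17, 27, 44, 48, 12]
Definition: a tree is height-balanced if, at every node, |h(left) - h(right)| <= 1 (empty subtree has height -1).
Bottom-up per-node check:
  node 12: h_left=-1, h_right=-1, diff=0 [OK], height=0
  node 17: h_left=0, h_right=-1, diff=1 [OK], height=1
  node 27: h_left=-1, h_right=-1, diff=0 [OK], height=0
  node 19: h_left=1, h_right=0, diff=1 [OK], height=2
  node 44: h_left=-1, h_right=-1, diff=0 [OK], height=0
  node 48: h_left=-1, h_right=-1, diff=0 [OK], height=0
  node 45: h_left=0, h_right=0, diff=0 [OK], height=1
  node 30: h_left=2, h_right=1, diff=1 [OK], height=3
All nodes satisfy the balance condition.
Result: Balanced


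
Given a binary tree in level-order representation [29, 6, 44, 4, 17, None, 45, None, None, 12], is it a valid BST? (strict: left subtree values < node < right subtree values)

Level-order array: [29, 6, 44, 4, 17, None, 45, None, None, 12]
Validate using subtree bounds (lo, hi): at each node, require lo < value < hi,
then recurse left with hi=value and right with lo=value.
Preorder trace (stopping at first violation):
  at node 29 with bounds (-inf, +inf): OK
  at node 6 with bounds (-inf, 29): OK
  at node 4 with bounds (-inf, 6): OK
  at node 17 with bounds (6, 29): OK
  at node 12 with bounds (6, 17): OK
  at node 44 with bounds (29, +inf): OK
  at node 45 with bounds (44, +inf): OK
No violation found at any node.
Result: Valid BST


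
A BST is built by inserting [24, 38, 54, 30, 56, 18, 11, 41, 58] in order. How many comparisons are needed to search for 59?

Search path for 59: 24 -> 38 -> 54 -> 56 -> 58
Found: False
Comparisons: 5


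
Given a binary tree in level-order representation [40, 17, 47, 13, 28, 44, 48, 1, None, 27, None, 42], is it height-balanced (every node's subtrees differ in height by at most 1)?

Tree (level-order array): [40, 17, 47, 13, 28, 44, 48, 1, None, 27, None, 42]
Definition: a tree is height-balanced if, at every node, |h(left) - h(right)| <= 1 (empty subtree has height -1).
Bottom-up per-node check:
  node 1: h_left=-1, h_right=-1, diff=0 [OK], height=0
  node 13: h_left=0, h_right=-1, diff=1 [OK], height=1
  node 27: h_left=-1, h_right=-1, diff=0 [OK], height=0
  node 28: h_left=0, h_right=-1, diff=1 [OK], height=1
  node 17: h_left=1, h_right=1, diff=0 [OK], height=2
  node 42: h_left=-1, h_right=-1, diff=0 [OK], height=0
  node 44: h_left=0, h_right=-1, diff=1 [OK], height=1
  node 48: h_left=-1, h_right=-1, diff=0 [OK], height=0
  node 47: h_left=1, h_right=0, diff=1 [OK], height=2
  node 40: h_left=2, h_right=2, diff=0 [OK], height=3
All nodes satisfy the balance condition.
Result: Balanced


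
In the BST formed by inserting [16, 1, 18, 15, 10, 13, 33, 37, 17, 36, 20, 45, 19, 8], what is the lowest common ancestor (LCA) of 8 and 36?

Tree insertion order: [16, 1, 18, 15, 10, 13, 33, 37, 17, 36, 20, 45, 19, 8]
Tree (level-order array): [16, 1, 18, None, 15, 17, 33, 10, None, None, None, 20, 37, 8, 13, 19, None, 36, 45]
In a BST, the LCA of p=8, q=36 is the first node v on the
root-to-leaf path with p <= v <= q (go left if both < v, right if both > v).
Walk from root:
  at 16: 8 <= 16 <= 36, this is the LCA
LCA = 16


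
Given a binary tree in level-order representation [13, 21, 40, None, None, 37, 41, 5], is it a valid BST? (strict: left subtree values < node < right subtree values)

Level-order array: [13, 21, 40, None, None, 37, 41, 5]
Validate using subtree bounds (lo, hi): at each node, require lo < value < hi,
then recurse left with hi=value and right with lo=value.
Preorder trace (stopping at first violation):
  at node 13 with bounds (-inf, +inf): OK
  at node 21 with bounds (-inf, 13): VIOLATION
Node 21 violates its bound: not (-inf < 21 < 13).
Result: Not a valid BST


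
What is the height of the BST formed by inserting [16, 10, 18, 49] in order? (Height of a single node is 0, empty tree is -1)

Insertion order: [16, 10, 18, 49]
Tree (level-order array): [16, 10, 18, None, None, None, 49]
Compute height bottom-up (empty subtree = -1):
  height(10) = 1 + max(-1, -1) = 0
  height(49) = 1 + max(-1, -1) = 0
  height(18) = 1 + max(-1, 0) = 1
  height(16) = 1 + max(0, 1) = 2
Height = 2


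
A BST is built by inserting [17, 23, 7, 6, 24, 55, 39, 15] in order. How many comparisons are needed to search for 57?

Search path for 57: 17 -> 23 -> 24 -> 55
Found: False
Comparisons: 4


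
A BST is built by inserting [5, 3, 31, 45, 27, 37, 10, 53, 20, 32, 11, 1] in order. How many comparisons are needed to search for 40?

Search path for 40: 5 -> 31 -> 45 -> 37
Found: False
Comparisons: 4


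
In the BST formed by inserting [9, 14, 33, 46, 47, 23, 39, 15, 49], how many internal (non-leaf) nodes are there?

Tree built from: [9, 14, 33, 46, 47, 23, 39, 15, 49]
Tree (level-order array): [9, None, 14, None, 33, 23, 46, 15, None, 39, 47, None, None, None, None, None, 49]
Rule: An internal node has at least one child.
Per-node child counts:
  node 9: 1 child(ren)
  node 14: 1 child(ren)
  node 33: 2 child(ren)
  node 23: 1 child(ren)
  node 15: 0 child(ren)
  node 46: 2 child(ren)
  node 39: 0 child(ren)
  node 47: 1 child(ren)
  node 49: 0 child(ren)
Matching nodes: [9, 14, 33, 23, 46, 47]
Count of internal (non-leaf) nodes: 6


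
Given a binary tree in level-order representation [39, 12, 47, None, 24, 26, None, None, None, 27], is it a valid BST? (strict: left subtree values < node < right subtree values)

Level-order array: [39, 12, 47, None, 24, 26, None, None, None, 27]
Validate using subtree bounds (lo, hi): at each node, require lo < value < hi,
then recurse left with hi=value and right with lo=value.
Preorder trace (stopping at first violation):
  at node 39 with bounds (-inf, +inf): OK
  at node 12 with bounds (-inf, 39): OK
  at node 24 with bounds (12, 39): OK
  at node 47 with bounds (39, +inf): OK
  at node 26 with bounds (39, 47): VIOLATION
Node 26 violates its bound: not (39 < 26 < 47).
Result: Not a valid BST


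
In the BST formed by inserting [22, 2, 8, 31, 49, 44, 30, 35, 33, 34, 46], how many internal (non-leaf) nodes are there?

Tree built from: [22, 2, 8, 31, 49, 44, 30, 35, 33, 34, 46]
Tree (level-order array): [22, 2, 31, None, 8, 30, 49, None, None, None, None, 44, None, 35, 46, 33, None, None, None, None, 34]
Rule: An internal node has at least one child.
Per-node child counts:
  node 22: 2 child(ren)
  node 2: 1 child(ren)
  node 8: 0 child(ren)
  node 31: 2 child(ren)
  node 30: 0 child(ren)
  node 49: 1 child(ren)
  node 44: 2 child(ren)
  node 35: 1 child(ren)
  node 33: 1 child(ren)
  node 34: 0 child(ren)
  node 46: 0 child(ren)
Matching nodes: [22, 2, 31, 49, 44, 35, 33]
Count of internal (non-leaf) nodes: 7
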